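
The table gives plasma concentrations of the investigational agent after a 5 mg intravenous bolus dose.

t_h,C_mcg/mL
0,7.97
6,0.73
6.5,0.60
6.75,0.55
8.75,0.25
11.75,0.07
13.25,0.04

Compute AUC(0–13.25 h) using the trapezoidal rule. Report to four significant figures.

AUC = 27.94 mcg/mL·h

Trapezoidal AUC_0→13.25:
  [0→6]: (7.97+0.73)/2 × 6 = 26.1
  [6→6.5]: (0.73+0.60)/2 × 0.5 = 0.3325
  [6.5→6.75]: (0.60+0.55)/2 × 0.25 = 0.14375
  [6.75→8.75]: (0.55+0.25)/2 × 2 = 0.8
  [8.75→11.75]: (0.25+0.07)/2 × 3 = 0.48
  [11.75→13.25]: (0.07+0.04)/2 × 1.5 = 0.0825
  Sum = 27.93875 mcg/mL·h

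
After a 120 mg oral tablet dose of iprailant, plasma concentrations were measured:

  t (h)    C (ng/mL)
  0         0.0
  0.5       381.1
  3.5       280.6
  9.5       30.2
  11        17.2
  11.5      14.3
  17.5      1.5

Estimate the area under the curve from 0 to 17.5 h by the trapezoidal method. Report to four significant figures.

Trapezoidal AUC_0→17.5:
  [0→0.5]: (0.0+381.1)/2 × 0.5 = 95.275
  [0.5→3.5]: (381.1+280.6)/2 × 3 = 992.55
  [3.5→9.5]: (280.6+30.2)/2 × 6 = 932.4
  [9.5→11]: (30.2+17.2)/2 × 1.5 = 35.55
  [11→11.5]: (17.2+14.3)/2 × 0.5 = 7.875
  [11.5→17.5]: (14.3+1.5)/2 × 6 = 47.4
  Sum = 2111.05 ng/mL·h

AUC = 2111 ng/mL·h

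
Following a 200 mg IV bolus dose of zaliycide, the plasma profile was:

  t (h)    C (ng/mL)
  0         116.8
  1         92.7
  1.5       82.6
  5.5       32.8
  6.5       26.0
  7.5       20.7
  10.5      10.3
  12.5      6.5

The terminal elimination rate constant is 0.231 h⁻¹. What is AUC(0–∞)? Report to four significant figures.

Trapezoidal AUC_0→12.5:
  [0→1]: (116.8+92.7)/2 × 1 = 104.75
  [1→1.5]: (92.7+82.6)/2 × 0.5 = 43.825
  [1.5→5.5]: (82.6+32.8)/2 × 4 = 230.8
  [5.5→6.5]: (32.8+26.0)/2 × 1 = 29.4
  [6.5→7.5]: (26.0+20.7)/2 × 1 = 23.35
  [7.5→10.5]: (20.7+10.3)/2 × 3 = 46.5
  [10.5→12.5]: (10.3+6.5)/2 × 2 = 16.8
  Sum = 495.425 ng/mL·h
Extrapolated tail: C_last / k_e = 6.5 / 0.231 = 28.139
AUC_0→∞ = 495.425 + 28.139 = 523.564 ng/mL·h

AUC = 523.6 ng/mL·h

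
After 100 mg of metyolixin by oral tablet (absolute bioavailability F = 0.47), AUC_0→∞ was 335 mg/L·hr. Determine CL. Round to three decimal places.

CL = F × Dose / AUC_0→∞
   = 0.47 × 100 / 335 = 0.140299 L/hr

CL = 0.140 L/hr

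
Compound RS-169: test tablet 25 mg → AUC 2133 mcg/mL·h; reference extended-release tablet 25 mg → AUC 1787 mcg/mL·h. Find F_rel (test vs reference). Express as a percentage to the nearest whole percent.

F_rel = (AUC_test/D_test) / (AUC_ref/D_ref)
      = (2133/25) / (1787/25)
      = 85.32 / 71.48 = 1.1936 = 119.36%

F_rel = 119%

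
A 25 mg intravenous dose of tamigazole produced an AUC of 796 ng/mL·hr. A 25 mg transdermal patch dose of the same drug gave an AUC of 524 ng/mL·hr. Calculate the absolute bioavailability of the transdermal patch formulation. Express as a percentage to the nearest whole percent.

F = 66%

F = (AUC_ev / D_ev) / (AUC_iv / D_iv)
  = (524/25) / (796/25)
  = 20.96 / 31.84 = 0.6583
  = 65.83%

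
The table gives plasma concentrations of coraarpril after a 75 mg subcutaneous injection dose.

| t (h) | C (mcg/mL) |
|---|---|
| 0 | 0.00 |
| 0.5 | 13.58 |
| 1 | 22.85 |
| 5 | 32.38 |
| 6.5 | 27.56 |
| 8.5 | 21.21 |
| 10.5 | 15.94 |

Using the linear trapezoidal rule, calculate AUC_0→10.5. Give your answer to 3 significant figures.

Trapezoidal AUC_0→10.5:
  [0→0.5]: (0.00+13.58)/2 × 0.5 = 3.395
  [0.5→1]: (13.58+22.85)/2 × 0.5 = 9.1075
  [1→5]: (22.85+32.38)/2 × 4 = 110.46
  [5→6.5]: (32.38+27.56)/2 × 1.5 = 44.955
  [6.5→8.5]: (27.56+21.21)/2 × 2 = 48.77
  [8.5→10.5]: (21.21+15.94)/2 × 2 = 37.15
  Sum = 253.8375 mcg/mL·h

AUC = 254 mcg/mL·h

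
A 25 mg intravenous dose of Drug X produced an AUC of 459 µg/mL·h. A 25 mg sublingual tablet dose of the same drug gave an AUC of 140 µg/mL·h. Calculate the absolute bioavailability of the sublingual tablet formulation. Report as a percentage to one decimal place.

F = 30.5%

F = (AUC_ev / D_ev) / (AUC_iv / D_iv)
  = (140/25) / (459/25)
  = 5.6 / 18.36 = 0.3050
  = 30.50%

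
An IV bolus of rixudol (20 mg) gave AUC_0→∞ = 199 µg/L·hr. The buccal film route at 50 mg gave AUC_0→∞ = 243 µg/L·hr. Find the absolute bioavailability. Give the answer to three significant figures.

F = (AUC_ev / D_ev) / (AUC_iv / D_iv)
  = (243/50) / (199/20)
  = 4.86 / 9.95 = 0.4884

F = 0.488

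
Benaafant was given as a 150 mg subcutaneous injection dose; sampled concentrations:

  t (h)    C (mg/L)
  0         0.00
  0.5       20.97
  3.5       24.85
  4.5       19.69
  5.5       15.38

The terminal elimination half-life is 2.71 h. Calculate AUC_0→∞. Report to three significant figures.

Trapezoidal AUC_0→5.5:
  [0→0.5]: (0.00+20.97)/2 × 0.5 = 5.2425
  [0.5→3.5]: (20.97+24.85)/2 × 3 = 68.73
  [3.5→4.5]: (24.85+19.69)/2 × 1 = 22.27
  [4.5→5.5]: (19.69+15.38)/2 × 1 = 17.535
  Sum = 113.7775 mg/L·h
k_e = ln2 / t½ = 0.693147 / 2.71 = 0.2558 h^-1
Extrapolated tail: C_last / k_e = 15.38 / 0.2558 = 60.125
AUC_0→∞ = 113.7775 + 60.125 = 173.9025 mg/L·h

AUC = 174 mg/L·h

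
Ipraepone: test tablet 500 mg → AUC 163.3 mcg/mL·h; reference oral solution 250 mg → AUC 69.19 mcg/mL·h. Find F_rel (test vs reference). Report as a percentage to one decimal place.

F_rel = 118.0%

F_rel = (AUC_test/D_test) / (AUC_ref/D_ref)
      = (163.3/500) / (69.19/250)
      = 0.3266 / 0.27676 = 1.1801 = 118.01%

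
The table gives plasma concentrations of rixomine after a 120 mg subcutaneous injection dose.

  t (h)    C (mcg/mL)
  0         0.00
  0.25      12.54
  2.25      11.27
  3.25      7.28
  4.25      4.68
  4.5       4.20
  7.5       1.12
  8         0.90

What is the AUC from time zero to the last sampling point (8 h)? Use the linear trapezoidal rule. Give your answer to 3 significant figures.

Trapezoidal AUC_0→8:
  [0→0.25]: (0.00+12.54)/2 × 0.25 = 1.5675
  [0.25→2.25]: (12.54+11.27)/2 × 2 = 23.81
  [2.25→3.25]: (11.27+7.28)/2 × 1 = 9.275
  [3.25→4.25]: (7.28+4.68)/2 × 1 = 5.98
  [4.25→4.5]: (4.68+4.20)/2 × 0.25 = 1.11
  [4.5→7.5]: (4.20+1.12)/2 × 3 = 7.98
  [7.5→8]: (1.12+0.90)/2 × 0.5 = 0.505
  Sum = 50.2275 mcg/mL·h

AUC = 50.2 mcg/mL·h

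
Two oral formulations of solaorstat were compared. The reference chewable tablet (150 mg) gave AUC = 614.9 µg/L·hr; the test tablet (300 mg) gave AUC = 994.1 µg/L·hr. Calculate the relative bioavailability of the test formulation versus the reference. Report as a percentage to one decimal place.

F_rel = (AUC_test/D_test) / (AUC_ref/D_ref)
      = (994.1/300) / (614.9/150)
      = 3.31367 / 4.09933 = 0.8083 = 80.83%

F_rel = 80.8%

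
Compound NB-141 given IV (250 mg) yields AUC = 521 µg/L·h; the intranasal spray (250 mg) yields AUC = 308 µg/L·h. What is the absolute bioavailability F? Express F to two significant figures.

F = (AUC_ev / D_ev) / (AUC_iv / D_iv)
  = (308/250) / (521/250)
  = 1.232 / 2.084 = 0.5912

F = 0.59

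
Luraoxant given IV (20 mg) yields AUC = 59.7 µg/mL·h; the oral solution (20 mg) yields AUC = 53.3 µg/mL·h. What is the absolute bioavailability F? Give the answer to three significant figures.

F = 0.893

F = (AUC_ev / D_ev) / (AUC_iv / D_iv)
  = (53.3/20) / (59.7/20)
  = 2.665 / 2.985 = 0.8928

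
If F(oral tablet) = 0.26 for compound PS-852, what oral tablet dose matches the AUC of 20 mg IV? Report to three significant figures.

D_oral = 76.9 mg

For equal systemic exposure: F × D_ev = D_iv
D_ev = D_iv / F = 20 / 0.26 = 76.9231 mg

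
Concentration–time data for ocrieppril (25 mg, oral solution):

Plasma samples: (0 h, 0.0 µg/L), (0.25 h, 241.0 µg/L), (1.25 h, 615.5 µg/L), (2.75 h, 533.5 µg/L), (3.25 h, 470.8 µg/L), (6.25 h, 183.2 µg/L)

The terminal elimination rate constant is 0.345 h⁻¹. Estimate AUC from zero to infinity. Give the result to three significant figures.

Trapezoidal AUC_0→6.25:
  [0→0.25]: (0.0+241.0)/2 × 0.25 = 30.125
  [0.25→1.25]: (241.0+615.5)/2 × 1 = 428.25
  [1.25→2.75]: (615.5+533.5)/2 × 1.5 = 861.75
  [2.75→3.25]: (533.5+470.8)/2 × 0.5 = 251.075
  [3.25→6.25]: (470.8+183.2)/2 × 3 = 981.0
  Sum = 2552.2 µg/L·h
Extrapolated tail: C_last / k_e = 183.2 / 0.345 = 531.014
AUC_0→∞ = 2552.2 + 531.014 = 3083.214 µg/L·h

AUC = 3080 µg/L·h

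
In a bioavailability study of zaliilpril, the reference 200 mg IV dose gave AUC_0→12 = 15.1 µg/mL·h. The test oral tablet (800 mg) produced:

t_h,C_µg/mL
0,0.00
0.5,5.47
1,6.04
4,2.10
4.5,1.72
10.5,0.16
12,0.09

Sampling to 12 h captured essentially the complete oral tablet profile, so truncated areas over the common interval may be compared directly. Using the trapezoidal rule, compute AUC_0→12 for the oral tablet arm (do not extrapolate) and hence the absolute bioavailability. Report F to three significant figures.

Trapezoidal AUC_0→12 (oral tablet):
  [0→0.5]: (0.00+5.47)/2 × 0.5 = 1.3675
  [0.5→1]: (5.47+6.04)/2 × 0.5 = 2.8775
  [1→4]: (6.04+2.10)/2 × 3 = 12.21
  [4→4.5]: (2.10+1.72)/2 × 0.5 = 0.955
  [4.5→10.5]: (1.72+0.16)/2 × 6 = 5.64
  [10.5→12]: (0.16+0.09)/2 × 1.5 = 0.1875
  Sum = 23.2375 µg/mL·h
F = (AUC_ev/D_ev)/(AUC_iv/D_iv) = (23.2375/800)/(15.1/200) = 0.029046875/0.0755 = 0.3847

F = 0.385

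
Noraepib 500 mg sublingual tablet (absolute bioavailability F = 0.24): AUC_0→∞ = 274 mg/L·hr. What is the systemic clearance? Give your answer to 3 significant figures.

CL = F × Dose / AUC_0→∞
   = 0.24 × 500 / 274 = 0.437956 L/hr

CL = 0.438 L/hr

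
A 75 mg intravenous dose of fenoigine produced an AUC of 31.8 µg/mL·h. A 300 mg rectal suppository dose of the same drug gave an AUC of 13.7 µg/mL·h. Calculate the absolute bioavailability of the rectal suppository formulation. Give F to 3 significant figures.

F = (AUC_ev / D_ev) / (AUC_iv / D_iv)
  = (13.7/300) / (31.8/75)
  = 0.0456667 / 0.424 = 0.1077

F = 0.108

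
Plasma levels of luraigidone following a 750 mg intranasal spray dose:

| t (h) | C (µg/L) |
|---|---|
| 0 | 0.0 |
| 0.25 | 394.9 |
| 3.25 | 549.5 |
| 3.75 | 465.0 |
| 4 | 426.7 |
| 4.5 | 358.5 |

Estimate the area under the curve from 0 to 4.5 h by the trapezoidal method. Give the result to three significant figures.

AUC = 2030 µg/L·h

Trapezoidal AUC_0→4.5:
  [0→0.25]: (0.0+394.9)/2 × 0.25 = 49.3625
  [0.25→3.25]: (394.9+549.5)/2 × 3 = 1416.6
  [3.25→3.75]: (549.5+465.0)/2 × 0.5 = 253.625
  [3.75→4]: (465.0+426.7)/2 × 0.25 = 111.4625
  [4→4.5]: (426.7+358.5)/2 × 0.5 = 196.3
  Sum = 2027.35 µg/L·h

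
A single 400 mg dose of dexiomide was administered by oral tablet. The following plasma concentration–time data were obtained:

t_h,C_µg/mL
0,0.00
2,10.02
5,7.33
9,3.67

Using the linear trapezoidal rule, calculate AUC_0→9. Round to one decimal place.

Trapezoidal AUC_0→9:
  [0→2]: (0.00+10.02)/2 × 2 = 10.02
  [2→5]: (10.02+7.33)/2 × 3 = 26.025
  [5→9]: (7.33+3.67)/2 × 4 = 22.0
  Sum = 58.045 µg/mL·h

AUC = 58.0 µg/mL·h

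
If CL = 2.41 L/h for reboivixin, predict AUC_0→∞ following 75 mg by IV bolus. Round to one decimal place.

AUC = 31.1 mg/L·h

AUC_0→∞ = Dose_iv / CL
        = 75 / 2.41 = 31.1203 mg/L·h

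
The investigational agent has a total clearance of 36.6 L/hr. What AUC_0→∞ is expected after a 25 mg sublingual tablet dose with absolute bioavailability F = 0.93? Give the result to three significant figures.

AUC = 0.635 mg/L·hr

AUC_0→∞ = F × Dose / CL
        = 0.93 × 25 / 36.6 = 0.635246 mg/L·hr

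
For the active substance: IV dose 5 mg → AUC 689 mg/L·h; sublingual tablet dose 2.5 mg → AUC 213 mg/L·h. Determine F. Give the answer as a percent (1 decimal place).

F = (AUC_ev / D_ev) / (AUC_iv / D_iv)
  = (213/2.5) / (689/5)
  = 85.2 / 137.8 = 0.6183
  = 61.83%

F = 61.8%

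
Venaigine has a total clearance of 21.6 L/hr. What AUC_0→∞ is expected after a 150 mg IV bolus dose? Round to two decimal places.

AUC_0→∞ = Dose_iv / CL
        = 150 / 21.6 = 6.94444 mg/L·hr

AUC = 6.94 mg/L·hr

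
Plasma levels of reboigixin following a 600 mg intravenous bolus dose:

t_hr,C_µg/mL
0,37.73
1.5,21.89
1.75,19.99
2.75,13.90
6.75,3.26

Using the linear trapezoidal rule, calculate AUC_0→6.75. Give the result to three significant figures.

AUC = 101 µg/mL·hr

Trapezoidal AUC_0→6.75:
  [0→1.5]: (37.73+21.89)/2 × 1.5 = 44.715
  [1.5→1.75]: (21.89+19.99)/2 × 0.25 = 5.235
  [1.75→2.75]: (19.99+13.90)/2 × 1 = 16.945
  [2.75→6.75]: (13.90+3.26)/2 × 4 = 34.32
  Sum = 101.215 µg/mL·hr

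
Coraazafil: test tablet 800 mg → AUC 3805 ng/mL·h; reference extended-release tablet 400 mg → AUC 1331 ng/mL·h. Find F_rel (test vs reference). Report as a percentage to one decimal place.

F_rel = (AUC_test/D_test) / (AUC_ref/D_ref)
      = (3805/800) / (1331/400)
      = 4.75625 / 3.3275 = 1.4294 = 142.94%

F_rel = 142.9%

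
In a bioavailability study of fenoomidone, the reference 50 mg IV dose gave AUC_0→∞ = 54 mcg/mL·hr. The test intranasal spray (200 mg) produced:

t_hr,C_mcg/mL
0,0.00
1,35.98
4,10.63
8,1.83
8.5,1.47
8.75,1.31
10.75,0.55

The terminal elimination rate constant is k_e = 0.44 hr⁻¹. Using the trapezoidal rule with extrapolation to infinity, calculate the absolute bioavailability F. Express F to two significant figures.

F = 0.54

Trapezoidal AUC_0→10.75 (intranasal spray):
  [0→1]: (0.00+35.98)/2 × 1 = 17.99
  [1→4]: (35.98+10.63)/2 × 3 = 69.915
  [4→8]: (10.63+1.83)/2 × 4 = 24.92
  [8→8.5]: (1.83+1.47)/2 × 0.5 = 0.825
  [8.5→8.75]: (1.47+1.31)/2 × 0.25 = 0.3475
  [8.75→10.75]: (1.31+0.55)/2 × 2 = 1.86
  Sum = 115.8575 mcg/mL·hr
Tail: C_last/k_e = 0.55/0.44 = 1.250
AUC_0→∞ (intranasal spray) = 115.8575 + 1.250 = 117.1075 mcg/mL·hr
F = (AUC_ev/D_ev)/(AUC_iv/D_iv) = (117.1075/200)/(54/50) = 0.5855375/1.08 = 0.5422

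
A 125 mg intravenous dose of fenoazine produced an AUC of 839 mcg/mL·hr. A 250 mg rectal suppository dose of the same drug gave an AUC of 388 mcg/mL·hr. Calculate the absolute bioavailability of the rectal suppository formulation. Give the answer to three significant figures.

F = 0.231

F = (AUC_ev / D_ev) / (AUC_iv / D_iv)
  = (388/250) / (839/125)
  = 1.552 / 6.712 = 0.2312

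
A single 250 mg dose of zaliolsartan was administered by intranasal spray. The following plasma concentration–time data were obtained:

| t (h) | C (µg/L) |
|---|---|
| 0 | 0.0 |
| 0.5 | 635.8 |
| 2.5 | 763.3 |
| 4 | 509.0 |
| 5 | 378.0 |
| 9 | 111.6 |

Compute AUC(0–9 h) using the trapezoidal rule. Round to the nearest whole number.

AUC = 3935 µg/L·h

Trapezoidal AUC_0→9:
  [0→0.5]: (0.0+635.8)/2 × 0.5 = 158.95
  [0.5→2.5]: (635.8+763.3)/2 × 2 = 1399.1
  [2.5→4]: (763.3+509.0)/2 × 1.5 = 954.225
  [4→5]: (509.0+378.0)/2 × 1 = 443.5
  [5→9]: (378.0+111.6)/2 × 4 = 979.2
  Sum = 3934.975 µg/L·h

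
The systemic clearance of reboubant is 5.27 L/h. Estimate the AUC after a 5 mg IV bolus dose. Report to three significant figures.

AUC = 0.949 mg/L·h

AUC_0→∞ = Dose_iv / CL
        = 5 / 5.27 = 0.948767 mg/L·h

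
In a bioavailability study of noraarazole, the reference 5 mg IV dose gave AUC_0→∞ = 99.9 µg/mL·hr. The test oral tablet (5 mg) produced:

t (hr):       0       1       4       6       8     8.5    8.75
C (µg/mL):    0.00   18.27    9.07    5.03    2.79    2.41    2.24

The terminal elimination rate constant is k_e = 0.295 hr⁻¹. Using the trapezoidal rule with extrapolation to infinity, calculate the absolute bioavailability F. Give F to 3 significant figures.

Trapezoidal AUC_0→8.75 (oral tablet):
  [0→1]: (0.00+18.27)/2 × 1 = 9.135
  [1→4]: (18.27+9.07)/2 × 3 = 41.01
  [4→6]: (9.07+5.03)/2 × 2 = 14.1
  [6→8]: (5.03+2.79)/2 × 2 = 7.82
  [8→8.5]: (2.79+2.41)/2 × 0.5 = 1.3
  [8.5→8.75]: (2.41+2.24)/2 × 0.25 = 0.58125
  Sum = 73.94625 µg/mL·hr
Tail: C_last/k_e = 2.24/0.295 = 7.593
AUC_0→∞ (oral tablet) = 73.94625 + 7.593 = 81.53925 µg/mL·hr
F = (AUC_ev/D_ev)/(AUC_iv/D_iv) = (81.53925/5)/(99.9/5) = 16.30785/19.98 = 0.8162

F = 0.816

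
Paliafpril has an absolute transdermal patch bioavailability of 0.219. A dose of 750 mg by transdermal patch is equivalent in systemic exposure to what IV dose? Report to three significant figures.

Systemic exposure from an extravascular dose = F × D_ev, so the equivalent IV dose is F × D_ev.
D_iv = F × D_ev = 0.219 × 750 = 164.25 mg

D_iv = 164 mg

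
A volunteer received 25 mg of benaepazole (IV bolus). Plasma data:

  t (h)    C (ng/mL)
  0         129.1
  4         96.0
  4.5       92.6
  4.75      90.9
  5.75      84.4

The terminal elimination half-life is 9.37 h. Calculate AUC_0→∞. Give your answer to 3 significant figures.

AUC = 1750 ng/mL·h

Trapezoidal AUC_0→5.75:
  [0→4]: (129.1+96.0)/2 × 4 = 450.2
  [4→4.5]: (96.0+92.6)/2 × 0.5 = 47.15
  [4.5→4.75]: (92.6+90.9)/2 × 0.25 = 22.9375
  [4.75→5.75]: (90.9+84.4)/2 × 1 = 87.65
  Sum = 607.9375 ng/mL·h
k_e = ln2 / t½ = 0.693147 / 9.37 = 0.0740 h^-1
Extrapolated tail: C_last / k_e = 84.4 / 0.074 = 1140.541
AUC_0→∞ = 607.9375 + 1140.541 = 1748.4785 ng/mL·h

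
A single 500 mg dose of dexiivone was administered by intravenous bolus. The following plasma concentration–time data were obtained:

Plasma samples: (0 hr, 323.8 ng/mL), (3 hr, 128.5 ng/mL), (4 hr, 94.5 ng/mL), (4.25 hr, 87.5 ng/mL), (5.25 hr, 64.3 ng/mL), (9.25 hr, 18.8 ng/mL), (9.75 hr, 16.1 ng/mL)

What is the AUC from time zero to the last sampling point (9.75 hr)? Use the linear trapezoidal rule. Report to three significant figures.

AUC = 1060 ng/mL·hr

Trapezoidal AUC_0→9.75:
  [0→3]: (323.8+128.5)/2 × 3 = 678.45
  [3→4]: (128.5+94.5)/2 × 1 = 111.5
  [4→4.25]: (94.5+87.5)/2 × 0.25 = 22.75
  [4.25→5.25]: (87.5+64.3)/2 × 1 = 75.9
  [5.25→9.25]: (64.3+18.8)/2 × 4 = 166.2
  [9.25→9.75]: (18.8+16.1)/2 × 0.5 = 8.725
  Sum = 1063.525 ng/mL·hr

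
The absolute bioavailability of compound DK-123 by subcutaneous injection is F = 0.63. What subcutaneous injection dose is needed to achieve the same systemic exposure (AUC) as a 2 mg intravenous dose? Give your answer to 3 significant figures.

D_subcutaneous = 3.17 mg

For equal systemic exposure: F × D_ev = D_iv
D_ev = D_iv / F = 2 / 0.63 = 3.1746 mg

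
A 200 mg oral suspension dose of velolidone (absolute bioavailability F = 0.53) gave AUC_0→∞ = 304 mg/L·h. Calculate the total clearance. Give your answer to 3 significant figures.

CL = F × Dose / AUC_0→∞
   = 0.53 × 200 / 304 = 0.348684 L/h

CL = 0.349 L/h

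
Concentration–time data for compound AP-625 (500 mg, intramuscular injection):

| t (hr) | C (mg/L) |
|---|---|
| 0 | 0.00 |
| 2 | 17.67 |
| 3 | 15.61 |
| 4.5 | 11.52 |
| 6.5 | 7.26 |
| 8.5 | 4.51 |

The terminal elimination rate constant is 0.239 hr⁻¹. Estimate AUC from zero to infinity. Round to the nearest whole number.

AUC = 104 mg/L·hr

Trapezoidal AUC_0→8.5:
  [0→2]: (0.00+17.67)/2 × 2 = 17.67
  [2→3]: (17.67+15.61)/2 × 1 = 16.64
  [3→4.5]: (15.61+11.52)/2 × 1.5 = 20.3475
  [4.5→6.5]: (11.52+7.26)/2 × 2 = 18.78
  [6.5→8.5]: (7.26+4.51)/2 × 2 = 11.77
  Sum = 85.2075 mg/L·hr
Extrapolated tail: C_last / k_e = 4.51 / 0.239 = 18.870
AUC_0→∞ = 85.2075 + 18.870 = 104.0775 mg/L·hr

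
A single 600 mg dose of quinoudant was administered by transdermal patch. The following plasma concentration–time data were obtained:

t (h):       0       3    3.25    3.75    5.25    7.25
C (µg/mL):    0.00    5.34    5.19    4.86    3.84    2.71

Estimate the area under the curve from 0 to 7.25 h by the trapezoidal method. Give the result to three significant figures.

Trapezoidal AUC_0→7.25:
  [0→3]: (0.00+5.34)/2 × 3 = 8.01
  [3→3.25]: (5.34+5.19)/2 × 0.25 = 1.31625
  [3.25→3.75]: (5.19+4.86)/2 × 0.5 = 2.5125
  [3.75→5.25]: (4.86+3.84)/2 × 1.5 = 6.525
  [5.25→7.25]: (3.84+2.71)/2 × 2 = 6.55
  Sum = 24.91375 µg/mL·h

AUC = 24.9 µg/mL·h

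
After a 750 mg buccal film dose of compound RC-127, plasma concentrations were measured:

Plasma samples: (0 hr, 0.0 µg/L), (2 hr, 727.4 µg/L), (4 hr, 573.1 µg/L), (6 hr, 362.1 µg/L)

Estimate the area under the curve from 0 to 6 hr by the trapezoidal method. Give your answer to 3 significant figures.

AUC = 2960 µg/L·hr

Trapezoidal AUC_0→6:
  [0→2]: (0.0+727.4)/2 × 2 = 727.4
  [2→4]: (727.4+573.1)/2 × 2 = 1300.5
  [4→6]: (573.1+362.1)/2 × 2 = 935.2
  Sum = 2963.1 µg/L·hr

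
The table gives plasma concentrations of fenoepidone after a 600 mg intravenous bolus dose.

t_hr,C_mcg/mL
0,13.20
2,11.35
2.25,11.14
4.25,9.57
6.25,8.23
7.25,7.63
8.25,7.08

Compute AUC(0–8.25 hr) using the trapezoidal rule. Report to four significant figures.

Trapezoidal AUC_0→8.25:
  [0→2]: (13.20+11.35)/2 × 2 = 24.55
  [2→2.25]: (11.35+11.14)/2 × 0.25 = 2.81125
  [2.25→4.25]: (11.14+9.57)/2 × 2 = 20.71
  [4.25→6.25]: (9.57+8.23)/2 × 2 = 17.8
  [6.25→7.25]: (8.23+7.63)/2 × 1 = 7.93
  [7.25→8.25]: (7.63+7.08)/2 × 1 = 7.355
  Sum = 81.15625 mcg/mL·hr

AUC = 81.16 mcg/mL·hr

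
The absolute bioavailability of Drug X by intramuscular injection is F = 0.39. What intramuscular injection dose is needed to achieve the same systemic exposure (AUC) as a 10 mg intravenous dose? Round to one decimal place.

D_intramuscular = 25.6 mg

For equal systemic exposure: F × D_ev = D_iv
D_ev = D_iv / F = 10 / 0.39 = 25.641 mg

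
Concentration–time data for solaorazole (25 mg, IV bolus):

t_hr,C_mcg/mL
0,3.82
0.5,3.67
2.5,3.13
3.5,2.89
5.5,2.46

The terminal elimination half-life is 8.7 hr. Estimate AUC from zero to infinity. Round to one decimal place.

Trapezoidal AUC_0→5.5:
  [0→0.5]: (3.82+3.67)/2 × 0.5 = 1.8725
  [0.5→2.5]: (3.67+3.13)/2 × 2 = 6.8
  [2.5→3.5]: (3.13+2.89)/2 × 1 = 3.01
  [3.5→5.5]: (2.89+2.46)/2 × 2 = 5.35
  Sum = 17.0325 mcg/mL·hr
k_e = ln2 / t½ = 0.693147 / 8.7 = 0.0797 hr^-1
Extrapolated tail: C_last / k_e = 2.46 / 0.0797 = 30.866
AUC_0→∞ = 17.0325 + 30.866 = 47.8985 mcg/mL·hr

AUC = 47.9 mcg/mL·hr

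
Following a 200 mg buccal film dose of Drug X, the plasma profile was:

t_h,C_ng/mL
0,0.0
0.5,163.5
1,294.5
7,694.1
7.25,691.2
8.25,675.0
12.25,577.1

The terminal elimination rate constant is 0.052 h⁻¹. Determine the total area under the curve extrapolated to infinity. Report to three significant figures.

AUC = 17600 ng/mL·h

Trapezoidal AUC_0→12.25:
  [0→0.5]: (0.0+163.5)/2 × 0.5 = 40.875
  [0.5→1]: (163.5+294.5)/2 × 0.5 = 114.5
  [1→7]: (294.5+694.1)/2 × 6 = 2965.8
  [7→7.25]: (694.1+691.2)/2 × 0.25 = 173.1625
  [7.25→8.25]: (691.2+675.0)/2 × 1 = 683.1
  [8.25→12.25]: (675.0+577.1)/2 × 4 = 2504.2
  Sum = 6481.6375 ng/mL·h
Extrapolated tail: C_last / k_e = 577.1 / 0.052 = 11098.077
AUC_0→∞ = 6481.6375 + 11098.077 = 17579.7145 ng/mL·h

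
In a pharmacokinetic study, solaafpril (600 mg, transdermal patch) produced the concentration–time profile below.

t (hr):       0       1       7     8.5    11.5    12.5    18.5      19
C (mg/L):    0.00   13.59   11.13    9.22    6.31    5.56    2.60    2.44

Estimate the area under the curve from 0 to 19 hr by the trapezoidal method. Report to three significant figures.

Trapezoidal AUC_0→19:
  [0→1]: (0.00+13.59)/2 × 1 = 6.795
  [1→7]: (13.59+11.13)/2 × 6 = 74.16
  [7→8.5]: (11.13+9.22)/2 × 1.5 = 15.2625
  [8.5→11.5]: (9.22+6.31)/2 × 3 = 23.295
  [11.5→12.5]: (6.31+5.56)/2 × 1 = 5.935
  [12.5→18.5]: (5.56+2.60)/2 × 6 = 24.48
  [18.5→19]: (2.60+2.44)/2 × 0.5 = 1.26
  Sum = 151.1875 mg/L·hr

AUC = 151 mg/L·hr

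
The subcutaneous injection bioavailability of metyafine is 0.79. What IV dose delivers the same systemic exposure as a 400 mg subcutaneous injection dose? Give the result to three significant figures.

D_iv = 316 mg

Systemic exposure from an extravascular dose = F × D_ev, so the equivalent IV dose is F × D_ev.
D_iv = F × D_ev = 0.79 × 400 = 316 mg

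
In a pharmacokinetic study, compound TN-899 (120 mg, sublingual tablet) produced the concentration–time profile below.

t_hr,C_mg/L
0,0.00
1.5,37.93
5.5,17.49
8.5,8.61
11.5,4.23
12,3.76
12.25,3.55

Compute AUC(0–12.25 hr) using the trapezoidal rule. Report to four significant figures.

AUC = 200.6 mg/L·hr

Trapezoidal AUC_0→12.25:
  [0→1.5]: (0.00+37.93)/2 × 1.5 = 28.4475
  [1.5→5.5]: (37.93+17.49)/2 × 4 = 110.84
  [5.5→8.5]: (17.49+8.61)/2 × 3 = 39.15
  [8.5→11.5]: (8.61+4.23)/2 × 3 = 19.26
  [11.5→12]: (4.23+3.76)/2 × 0.5 = 1.9975
  [12→12.25]: (3.76+3.55)/2 × 0.25 = 0.91375
  Sum = 200.60875 mg/L·hr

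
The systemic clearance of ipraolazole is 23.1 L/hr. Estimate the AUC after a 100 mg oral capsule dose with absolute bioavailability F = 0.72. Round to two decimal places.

AUC = 3.12 mg/L·hr

AUC_0→∞ = F × Dose / CL
        = 0.72 × 100 / 23.1 = 3.11688 mg/L·hr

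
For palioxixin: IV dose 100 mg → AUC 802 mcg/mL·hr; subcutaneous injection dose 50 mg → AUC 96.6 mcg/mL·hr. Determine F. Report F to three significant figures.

F = (AUC_ev / D_ev) / (AUC_iv / D_iv)
  = (96.6/50) / (802/100)
  = 1.932 / 8.02 = 0.2409

F = 0.241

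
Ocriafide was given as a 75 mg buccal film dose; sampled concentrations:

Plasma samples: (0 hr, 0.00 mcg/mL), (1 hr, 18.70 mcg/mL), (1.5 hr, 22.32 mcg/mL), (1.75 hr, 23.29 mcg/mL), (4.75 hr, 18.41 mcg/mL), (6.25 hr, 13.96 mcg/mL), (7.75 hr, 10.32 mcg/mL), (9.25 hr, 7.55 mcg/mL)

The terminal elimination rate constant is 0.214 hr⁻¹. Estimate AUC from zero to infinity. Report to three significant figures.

AUC = 179 mcg/mL·hr

Trapezoidal AUC_0→9.25:
  [0→1]: (0.00+18.70)/2 × 1 = 9.35
  [1→1.5]: (18.70+22.32)/2 × 0.5 = 10.255
  [1.5→1.75]: (22.32+23.29)/2 × 0.25 = 5.70125
  [1.75→4.75]: (23.29+18.41)/2 × 3 = 62.55
  [4.75→6.25]: (18.41+13.96)/2 × 1.5 = 24.2775
  [6.25→7.75]: (13.96+10.32)/2 × 1.5 = 18.21
  [7.75→9.25]: (10.32+7.55)/2 × 1.5 = 13.4025
  Sum = 143.74625 mcg/mL·hr
Extrapolated tail: C_last / k_e = 7.55 / 0.214 = 35.280
AUC_0→∞ = 143.74625 + 35.280 = 179.02625 mcg/mL·hr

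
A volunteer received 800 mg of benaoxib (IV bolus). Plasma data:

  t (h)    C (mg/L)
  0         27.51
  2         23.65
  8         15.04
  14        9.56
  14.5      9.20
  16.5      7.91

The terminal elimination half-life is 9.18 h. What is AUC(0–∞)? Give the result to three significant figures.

AUC = 368 mg/L·h

Trapezoidal AUC_0→16.5:
  [0→2]: (27.51+23.65)/2 × 2 = 51.16
  [2→8]: (23.65+15.04)/2 × 6 = 116.07
  [8→14]: (15.04+9.56)/2 × 6 = 73.8
  [14→14.5]: (9.56+9.20)/2 × 0.5 = 4.69
  [14.5→16.5]: (9.20+7.91)/2 × 2 = 17.11
  Sum = 262.83 mg/L·h
k_e = ln2 / t½ = 0.693147 / 9.18 = 0.0755 h^-1
Extrapolated tail: C_last / k_e = 7.91 / 0.0755 = 104.768
AUC_0→∞ = 262.83 + 104.768 = 367.598 mg/L·h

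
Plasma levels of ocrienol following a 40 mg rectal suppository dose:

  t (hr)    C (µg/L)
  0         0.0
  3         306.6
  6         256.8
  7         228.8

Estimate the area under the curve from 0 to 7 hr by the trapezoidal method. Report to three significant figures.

AUC = 1550 µg/L·hr

Trapezoidal AUC_0→7:
  [0→3]: (0.0+306.6)/2 × 3 = 459.9
  [3→6]: (306.6+256.8)/2 × 3 = 845.1
  [6→7]: (256.8+228.8)/2 × 1 = 242.8
  Sum = 1547.8 µg/L·hr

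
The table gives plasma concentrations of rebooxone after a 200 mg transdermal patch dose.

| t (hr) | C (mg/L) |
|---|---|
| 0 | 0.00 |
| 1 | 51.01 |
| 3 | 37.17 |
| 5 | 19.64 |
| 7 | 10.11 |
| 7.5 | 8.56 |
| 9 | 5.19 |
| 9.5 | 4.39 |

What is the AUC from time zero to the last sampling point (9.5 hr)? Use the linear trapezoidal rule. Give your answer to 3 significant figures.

Trapezoidal AUC_0→9.5:
  [0→1]: (0.00+51.01)/2 × 1 = 25.505
  [1→3]: (51.01+37.17)/2 × 2 = 88.18
  [3→5]: (37.17+19.64)/2 × 2 = 56.81
  [5→7]: (19.64+10.11)/2 × 2 = 29.75
  [7→7.5]: (10.11+8.56)/2 × 0.5 = 4.6675
  [7.5→9]: (8.56+5.19)/2 × 1.5 = 10.3125
  [9→9.5]: (5.19+4.39)/2 × 0.5 = 2.395
  Sum = 217.62 mg/L·hr

AUC = 218 mg/L·hr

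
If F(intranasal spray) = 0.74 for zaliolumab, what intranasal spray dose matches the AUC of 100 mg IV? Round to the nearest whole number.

For equal systemic exposure: F × D_ev = D_iv
D_ev = D_iv / F = 100 / 0.74 = 135.135 mg

D_intranasal = 135 mg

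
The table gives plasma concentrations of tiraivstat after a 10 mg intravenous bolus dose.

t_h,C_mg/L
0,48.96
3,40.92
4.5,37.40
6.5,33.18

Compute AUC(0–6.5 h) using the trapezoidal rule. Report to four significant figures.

AUC = 264.1 mg/L·h

Trapezoidal AUC_0→6.5:
  [0→3]: (48.96+40.92)/2 × 3 = 134.82
  [3→4.5]: (40.92+37.40)/2 × 1.5 = 58.74
  [4.5→6.5]: (37.40+33.18)/2 × 2 = 70.58
  Sum = 264.14 mg/L·h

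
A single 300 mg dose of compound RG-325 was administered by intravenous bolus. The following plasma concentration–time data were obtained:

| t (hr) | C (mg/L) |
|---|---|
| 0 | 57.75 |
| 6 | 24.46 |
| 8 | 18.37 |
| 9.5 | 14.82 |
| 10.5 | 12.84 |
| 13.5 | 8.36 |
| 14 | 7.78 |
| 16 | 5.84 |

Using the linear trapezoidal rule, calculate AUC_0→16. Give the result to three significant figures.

Trapezoidal AUC_0→16:
  [0→6]: (57.75+24.46)/2 × 6 = 246.63
  [6→8]: (24.46+18.37)/2 × 2 = 42.83
  [8→9.5]: (18.37+14.82)/2 × 1.5 = 24.8925
  [9.5→10.5]: (14.82+12.84)/2 × 1 = 13.83
  [10.5→13.5]: (12.84+8.36)/2 × 3 = 31.8
  [13.5→14]: (8.36+7.78)/2 × 0.5 = 4.035
  [14→16]: (7.78+5.84)/2 × 2 = 13.62
  Sum = 377.6375 mg/L·hr

AUC = 378 mg/L·hr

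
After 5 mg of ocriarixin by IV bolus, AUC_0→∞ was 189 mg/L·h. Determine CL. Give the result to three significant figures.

CL = Dose_iv / AUC_0→∞
   = 5 / 189 = 0.026455 L/h

CL = 0.0265 L/h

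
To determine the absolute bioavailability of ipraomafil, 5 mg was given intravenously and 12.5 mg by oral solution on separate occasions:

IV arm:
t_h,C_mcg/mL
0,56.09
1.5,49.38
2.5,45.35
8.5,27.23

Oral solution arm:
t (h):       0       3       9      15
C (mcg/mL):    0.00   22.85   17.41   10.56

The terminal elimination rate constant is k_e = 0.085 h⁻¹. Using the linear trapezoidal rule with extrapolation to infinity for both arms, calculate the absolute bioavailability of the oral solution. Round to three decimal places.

F = 0.219

Trapezoidal AUC_0→8.5 (IV):
  [0→1.5]: (56.09+49.38)/2 × 1.5 = 79.1025
  [1.5→2.5]: (49.38+45.35)/2 × 1 = 47.365
  [2.5→8.5]: (45.35+27.23)/2 × 6 = 217.74
  Sum = 344.2075 mcg/mL·h
IV tail: 27.23/0.085 = 320.353; AUC_iv,0→∞ = 344.2075 + 320.353 = 664.5605 mcg/mL·h
Trapezoidal AUC_0→15 (oral solution):
  [0→3]: (0.00+22.85)/2 × 3 = 34.275
  [3→9]: (22.85+17.41)/2 × 6 = 120.78
  [9→15]: (17.41+10.56)/2 × 6 = 83.91
  Sum = 238.965 mcg/mL·h
oral solution tail: 10.56/0.085 = 124.235; AUC_ev,0→∞ = 238.965 + 124.235 = 363.2 mcg/mL·h
F = (AUC_ev/D_ev)/(AUC_iv/D_iv) = (363.2/12.5)/(664.5605/5) = 29.056/132.9121 = 0.2186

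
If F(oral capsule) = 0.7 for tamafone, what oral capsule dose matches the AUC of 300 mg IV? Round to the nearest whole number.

D_oral = 429 mg

For equal systemic exposure: F × D_ev = D_iv
D_ev = D_iv / F = 300 / 0.7 = 428.571 mg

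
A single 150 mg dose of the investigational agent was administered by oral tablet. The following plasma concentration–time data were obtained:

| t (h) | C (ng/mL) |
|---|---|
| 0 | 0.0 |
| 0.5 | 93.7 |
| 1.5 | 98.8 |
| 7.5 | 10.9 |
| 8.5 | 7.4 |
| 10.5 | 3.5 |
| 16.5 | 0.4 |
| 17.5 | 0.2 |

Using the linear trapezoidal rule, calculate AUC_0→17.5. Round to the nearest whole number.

AUC = 481 ng/mL·h

Trapezoidal AUC_0→17.5:
  [0→0.5]: (0.0+93.7)/2 × 0.5 = 23.425
  [0.5→1.5]: (93.7+98.8)/2 × 1 = 96.25
  [1.5→7.5]: (98.8+10.9)/2 × 6 = 329.1
  [7.5→8.5]: (10.9+7.4)/2 × 1 = 9.15
  [8.5→10.5]: (7.4+3.5)/2 × 2 = 10.9
  [10.5→16.5]: (3.5+0.4)/2 × 6 = 11.7
  [16.5→17.5]: (0.4+0.2)/2 × 1 = 0.3
  Sum = 480.825 ng/mL·h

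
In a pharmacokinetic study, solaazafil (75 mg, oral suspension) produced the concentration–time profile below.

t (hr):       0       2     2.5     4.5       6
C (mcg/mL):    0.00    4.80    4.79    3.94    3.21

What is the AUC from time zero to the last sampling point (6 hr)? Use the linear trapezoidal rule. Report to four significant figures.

Trapezoidal AUC_0→6:
  [0→2]: (0.00+4.80)/2 × 2 = 4.8
  [2→2.5]: (4.80+4.79)/2 × 0.5 = 2.3975
  [2.5→4.5]: (4.79+3.94)/2 × 2 = 8.73
  [4.5→6]: (3.94+3.21)/2 × 1.5 = 5.3625
  Sum = 21.29 mcg/mL·hr

AUC = 21.29 mcg/mL·hr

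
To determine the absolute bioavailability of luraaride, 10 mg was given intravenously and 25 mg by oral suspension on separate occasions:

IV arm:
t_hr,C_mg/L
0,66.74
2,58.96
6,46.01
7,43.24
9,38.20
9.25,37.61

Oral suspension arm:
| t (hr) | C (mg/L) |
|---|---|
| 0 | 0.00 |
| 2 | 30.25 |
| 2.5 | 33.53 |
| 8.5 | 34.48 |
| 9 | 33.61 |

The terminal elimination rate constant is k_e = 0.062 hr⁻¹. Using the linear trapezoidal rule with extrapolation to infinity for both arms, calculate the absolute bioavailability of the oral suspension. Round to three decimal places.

Trapezoidal AUC_0→9.25 (IV):
  [0→2]: (66.74+58.96)/2 × 2 = 125.7
  [2→6]: (58.96+46.01)/2 × 4 = 209.94
  [6→7]: (46.01+43.24)/2 × 1 = 44.625
  [7→9]: (43.24+38.20)/2 × 2 = 81.44
  [9→9.25]: (38.20+37.61)/2 × 0.25 = 9.47625
  Sum = 471.18125 mg/L·hr
IV tail: 37.61/0.062 = 606.613; AUC_iv,0→∞ = 471.18125 + 606.613 = 1077.79425 mg/L·hr
Trapezoidal AUC_0→9 (oral suspension):
  [0→2]: (0.00+30.25)/2 × 2 = 30.25
  [2→2.5]: (30.25+33.53)/2 × 0.5 = 15.945
  [2.5→8.5]: (33.53+34.48)/2 × 6 = 204.03
  [8.5→9]: (34.48+33.61)/2 × 0.5 = 17.0225
  Sum = 267.2475 mg/L·hr
oral suspension tail: 33.61/0.062 = 542.097; AUC_ev,0→∞ = 267.2475 + 542.097 = 809.3445 mg/L·hr
F = (AUC_ev/D_ev)/(AUC_iv/D_iv) = (809.3445/25)/(1077.79425/10) = 32.37378/107.779 = 0.3004

F = 0.300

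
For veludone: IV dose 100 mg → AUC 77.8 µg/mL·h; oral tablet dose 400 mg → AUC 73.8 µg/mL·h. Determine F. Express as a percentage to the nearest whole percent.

F = (AUC_ev / D_ev) / (AUC_iv / D_iv)
  = (73.8/400) / (77.8/100)
  = 0.1845 / 0.778 = 0.2371
  = 23.71%

F = 24%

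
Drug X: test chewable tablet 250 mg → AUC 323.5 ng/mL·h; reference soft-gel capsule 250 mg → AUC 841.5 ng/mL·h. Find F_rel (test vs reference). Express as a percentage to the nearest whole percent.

F_rel = (AUC_test/D_test) / (AUC_ref/D_ref)
      = (323.5/250) / (841.5/250)
      = 1.294 / 3.366 = 0.3844 = 38.44%

F_rel = 38%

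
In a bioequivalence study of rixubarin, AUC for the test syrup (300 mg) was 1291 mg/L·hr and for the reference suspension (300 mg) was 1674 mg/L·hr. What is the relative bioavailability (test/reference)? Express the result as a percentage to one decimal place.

F_rel = (AUC_test/D_test) / (AUC_ref/D_ref)
      = (1291/300) / (1674/300)
      = 4.30333 / 5.58 = 0.7712 = 77.12%

F_rel = 77.1%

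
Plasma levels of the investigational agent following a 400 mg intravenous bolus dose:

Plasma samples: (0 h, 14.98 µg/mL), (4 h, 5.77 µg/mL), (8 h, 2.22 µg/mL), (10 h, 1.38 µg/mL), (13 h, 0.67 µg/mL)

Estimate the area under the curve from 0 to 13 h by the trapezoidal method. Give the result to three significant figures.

AUC = 64.2 µg/mL·h

Trapezoidal AUC_0→13:
  [0→4]: (14.98+5.77)/2 × 4 = 41.5
  [4→8]: (5.77+2.22)/2 × 4 = 15.98
  [8→10]: (2.22+1.38)/2 × 2 = 3.6
  [10→13]: (1.38+0.67)/2 × 3 = 3.075
  Sum = 64.155 µg/mL·h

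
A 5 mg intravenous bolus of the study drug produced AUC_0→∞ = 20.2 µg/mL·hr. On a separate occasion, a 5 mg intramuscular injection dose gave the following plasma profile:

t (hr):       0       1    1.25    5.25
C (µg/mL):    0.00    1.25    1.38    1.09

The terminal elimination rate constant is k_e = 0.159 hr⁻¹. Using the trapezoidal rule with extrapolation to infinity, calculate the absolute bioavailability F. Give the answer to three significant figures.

Trapezoidal AUC_0→5.25 (intramuscular injection):
  [0→1]: (0.00+1.25)/2 × 1 = 0.625
  [1→1.25]: (1.25+1.38)/2 × 0.25 = 0.32875
  [1.25→5.25]: (1.38+1.09)/2 × 4 = 4.94
  Sum = 5.89375 µg/mL·hr
Tail: C_last/k_e = 1.09/0.159 = 6.855
AUC_0→∞ (intramuscular injection) = 5.89375 + 6.855 = 12.74875 µg/mL·hr
F = (AUC_ev/D_ev)/(AUC_iv/D_iv) = (12.74875/5)/(20.2/5) = 2.54975/4.04 = 0.6311

F = 0.631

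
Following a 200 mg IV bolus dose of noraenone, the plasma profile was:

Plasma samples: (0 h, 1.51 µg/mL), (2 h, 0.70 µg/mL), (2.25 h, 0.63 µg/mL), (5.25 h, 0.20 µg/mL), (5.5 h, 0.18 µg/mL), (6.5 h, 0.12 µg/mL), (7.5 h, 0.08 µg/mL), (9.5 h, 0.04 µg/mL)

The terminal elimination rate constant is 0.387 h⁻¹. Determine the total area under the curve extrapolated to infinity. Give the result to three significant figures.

AUC = 4.14 µg/mL·h

Trapezoidal AUC_0→9.5:
  [0→2]: (1.51+0.70)/2 × 2 = 2.21
  [2→2.25]: (0.70+0.63)/2 × 0.25 = 0.16625
  [2.25→5.25]: (0.63+0.20)/2 × 3 = 1.245
  [5.25→5.5]: (0.20+0.18)/2 × 0.25 = 0.0475
  [5.5→6.5]: (0.18+0.12)/2 × 1 = 0.15
  [6.5→7.5]: (0.12+0.08)/2 × 1 = 0.1
  [7.5→9.5]: (0.08+0.04)/2 × 2 = 0.12
  Sum = 4.03875 µg/mL·h
Extrapolated tail: C_last / k_e = 0.04 / 0.387 = 0.103
AUC_0→∞ = 4.03875 + 0.103 = 4.14175 µg/mL·h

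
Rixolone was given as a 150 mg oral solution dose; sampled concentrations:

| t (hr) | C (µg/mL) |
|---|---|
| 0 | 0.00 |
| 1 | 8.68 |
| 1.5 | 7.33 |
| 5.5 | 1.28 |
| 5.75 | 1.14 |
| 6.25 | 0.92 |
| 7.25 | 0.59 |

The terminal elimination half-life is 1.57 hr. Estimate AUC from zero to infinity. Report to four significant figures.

AUC = 28.47 µg/mL·hr

Trapezoidal AUC_0→7.25:
  [0→1]: (0.00+8.68)/2 × 1 = 4.34
  [1→1.5]: (8.68+7.33)/2 × 0.5 = 4.0025
  [1.5→5.5]: (7.33+1.28)/2 × 4 = 17.22
  [5.5→5.75]: (1.28+1.14)/2 × 0.25 = 0.3025
  [5.75→6.25]: (1.14+0.92)/2 × 0.5 = 0.515
  [6.25→7.25]: (0.92+0.59)/2 × 1 = 0.755
  Sum = 27.135 µg/mL·hr
k_e = ln2 / t½ = 0.693147 / 1.57 = 0.4415 hr^-1
Extrapolated tail: C_last / k_e = 0.59 / 0.4415 = 1.336
AUC_0→∞ = 27.135 + 1.336 = 28.471 µg/mL·hr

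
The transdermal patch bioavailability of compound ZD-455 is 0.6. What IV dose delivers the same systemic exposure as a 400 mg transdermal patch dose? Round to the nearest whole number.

D_iv = 240 mg

Systemic exposure from an extravascular dose = F × D_ev, so the equivalent IV dose is F × D_ev.
D_iv = F × D_ev = 0.6 × 400 = 240 mg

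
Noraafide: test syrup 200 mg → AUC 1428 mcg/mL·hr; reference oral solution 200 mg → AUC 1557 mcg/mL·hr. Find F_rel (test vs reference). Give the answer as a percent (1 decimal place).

F_rel = 91.7%

F_rel = (AUC_test/D_test) / (AUC_ref/D_ref)
      = (1428/200) / (1557/200)
      = 7.14 / 7.785 = 0.9171 = 91.71%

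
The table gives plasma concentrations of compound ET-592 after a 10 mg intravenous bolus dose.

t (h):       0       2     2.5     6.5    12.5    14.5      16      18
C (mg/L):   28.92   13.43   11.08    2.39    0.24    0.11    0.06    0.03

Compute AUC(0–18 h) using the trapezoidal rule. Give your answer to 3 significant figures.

Trapezoidal AUC_0→18:
  [0→2]: (28.92+13.43)/2 × 2 = 42.35
  [2→2.5]: (13.43+11.08)/2 × 0.5 = 6.1275
  [2.5→6.5]: (11.08+2.39)/2 × 4 = 26.94
  [6.5→12.5]: (2.39+0.24)/2 × 6 = 7.89
  [12.5→14.5]: (0.24+0.11)/2 × 2 = 0.35
  [14.5→16]: (0.11+0.06)/2 × 1.5 = 0.1275
  [16→18]: (0.06+0.03)/2 × 2 = 0.09
  Sum = 83.875 mg/L·h

AUC = 83.9 mg/L·h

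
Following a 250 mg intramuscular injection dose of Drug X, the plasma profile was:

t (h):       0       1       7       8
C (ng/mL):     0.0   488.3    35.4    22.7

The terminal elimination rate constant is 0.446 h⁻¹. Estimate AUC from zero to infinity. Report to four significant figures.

AUC = 1895 ng/mL·h

Trapezoidal AUC_0→8:
  [0→1]: (0.0+488.3)/2 × 1 = 244.15
  [1→7]: (488.3+35.4)/2 × 6 = 1571.1
  [7→8]: (35.4+22.7)/2 × 1 = 29.05
  Sum = 1844.3 ng/mL·h
Extrapolated tail: C_last / k_e = 22.7 / 0.446 = 50.897
AUC_0→∞ = 1844.3 + 50.897 = 1895.197 ng/mL·h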